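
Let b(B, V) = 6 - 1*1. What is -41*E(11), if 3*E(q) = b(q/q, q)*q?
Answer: -2255/3 ≈ -751.67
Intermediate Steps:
b(B, V) = 5 (b(B, V) = 6 - 1 = 5)
E(q) = 5*q/3 (E(q) = (5*q)/3 = 5*q/3)
-41*E(11) = -205*11/3 = -41*55/3 = -2255/3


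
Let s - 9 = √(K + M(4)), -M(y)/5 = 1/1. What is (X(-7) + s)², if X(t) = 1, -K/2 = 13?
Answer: (10 + I*√31)² ≈ 69.0 + 111.36*I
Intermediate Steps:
K = -26 (K = -2*13 = -26)
M(y) = -5 (M(y) = -5/1 = -5*1 = -5)
s = 9 + I*√31 (s = 9 + √(-26 - 5) = 9 + √(-31) = 9 + I*√31 ≈ 9.0 + 5.5678*I)
(X(-7) + s)² = (1 + (9 + I*√31))² = (10 + I*√31)²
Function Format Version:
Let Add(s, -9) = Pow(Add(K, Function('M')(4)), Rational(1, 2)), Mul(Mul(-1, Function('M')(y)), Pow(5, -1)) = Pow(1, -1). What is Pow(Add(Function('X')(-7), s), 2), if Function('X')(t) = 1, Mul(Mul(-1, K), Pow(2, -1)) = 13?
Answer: Pow(Add(10, Mul(I, Pow(31, Rational(1, 2)))), 2) ≈ Add(69.000, Mul(111.36, I))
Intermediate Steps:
K = -26 (K = Mul(-2, 13) = -26)
Function('M')(y) = -5 (Function('M')(y) = Mul(-5, Pow(1, -1)) = Mul(-5, 1) = -5)
s = Add(9, Mul(I, Pow(31, Rational(1, 2)))) (s = Add(9, Pow(Add(-26, -5), Rational(1, 2))) = Add(9, Pow(-31, Rational(1, 2))) = Add(9, Mul(I, Pow(31, Rational(1, 2)))) ≈ Add(9.0000, Mul(5.5678, I)))
Pow(Add(Function('X')(-7), s), 2) = Pow(Add(1, Add(9, Mul(I, Pow(31, Rational(1, 2))))), 2) = Pow(Add(10, Mul(I, Pow(31, Rational(1, 2)))), 2)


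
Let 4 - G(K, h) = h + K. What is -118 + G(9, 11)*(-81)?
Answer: 1178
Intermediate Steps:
G(K, h) = 4 - K - h (G(K, h) = 4 - (h + K) = 4 - (K + h) = 4 + (-K - h) = 4 - K - h)
-118 + G(9, 11)*(-81) = -118 + (4 - 1*9 - 1*11)*(-81) = -118 + (4 - 9 - 11)*(-81) = -118 - 16*(-81) = -118 + 1296 = 1178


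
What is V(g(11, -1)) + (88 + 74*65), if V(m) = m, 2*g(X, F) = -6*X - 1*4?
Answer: 4863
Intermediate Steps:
g(X, F) = -2 - 3*X (g(X, F) = (-6*X - 1*4)/2 = (-6*X - 4)/2 = (-4 - 6*X)/2 = -2 - 3*X)
V(g(11, -1)) + (88 + 74*65) = (-2 - 3*11) + (88 + 74*65) = (-2 - 33) + (88 + 4810) = -35 + 4898 = 4863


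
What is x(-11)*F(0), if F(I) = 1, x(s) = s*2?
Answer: -22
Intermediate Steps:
x(s) = 2*s
x(-11)*F(0) = (2*(-11))*1 = -22*1 = -22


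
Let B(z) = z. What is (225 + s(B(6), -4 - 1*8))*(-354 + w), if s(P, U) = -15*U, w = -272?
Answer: -253530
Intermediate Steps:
(225 + s(B(6), -4 - 1*8))*(-354 + w) = (225 - 15*(-4 - 1*8))*(-354 - 272) = (225 - 15*(-4 - 8))*(-626) = (225 - 15*(-12))*(-626) = (225 + 180)*(-626) = 405*(-626) = -253530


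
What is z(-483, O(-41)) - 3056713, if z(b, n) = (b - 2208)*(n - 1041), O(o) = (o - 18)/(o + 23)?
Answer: -528405/2 ≈ -2.6420e+5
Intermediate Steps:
O(o) = (-18 + o)/(23 + o)
z(b, n) = (-2208 + b)*(-1041 + n)
z(-483, O(-41)) - 3056713 = (2298528 - 2208*(-18 - 41)/(23 - 41) - 1041*(-483) - 483*(-18 - 41)/(23 - 41)) - 3056713 = (2298528 - 2208*(-59)/(-18) + 502803 - 483*(-59)/(-18)) - 3056713 = (2298528 - (-368)*(-59)/3 + 502803 - (-161)*(-59)/6) - 3056713 = (2298528 - 2208*59/18 + 502803 - 483*59/18) - 3056713 = (2298528 - 21712/3 + 502803 - 9499/6) - 3056713 = 5585021/2 - 3056713 = -528405/2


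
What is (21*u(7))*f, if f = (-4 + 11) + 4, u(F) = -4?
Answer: -924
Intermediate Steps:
f = 11 (f = 7 + 4 = 11)
(21*u(7))*f = (21*(-4))*11 = -84*11 = -924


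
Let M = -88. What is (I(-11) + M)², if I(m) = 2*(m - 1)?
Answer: 12544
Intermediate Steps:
I(m) = -2 + 2*m (I(m) = 2*(-1 + m) = -2 + 2*m)
(I(-11) + M)² = ((-2 + 2*(-11)) - 88)² = ((-2 - 22) - 88)² = (-24 - 88)² = (-112)² = 12544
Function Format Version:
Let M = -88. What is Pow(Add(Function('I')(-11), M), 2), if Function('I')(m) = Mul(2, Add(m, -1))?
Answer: 12544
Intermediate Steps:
Function('I')(m) = Add(-2, Mul(2, m)) (Function('I')(m) = Mul(2, Add(-1, m)) = Add(-2, Mul(2, m)))
Pow(Add(Function('I')(-11), M), 2) = Pow(Add(Add(-2, Mul(2, -11)), -88), 2) = Pow(Add(Add(-2, -22), -88), 2) = Pow(Add(-24, -88), 2) = Pow(-112, 2) = 12544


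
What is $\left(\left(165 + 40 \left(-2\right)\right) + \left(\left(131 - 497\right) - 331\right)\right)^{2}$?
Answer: $374544$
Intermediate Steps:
$\left(\left(165 + 40 \left(-2\right)\right) + \left(\left(131 - 497\right) - 331\right)\right)^{2} = \left(\left(165 - 80\right) - 697\right)^{2} = \left(85 - 697\right)^{2} = \left(-612\right)^{2} = 374544$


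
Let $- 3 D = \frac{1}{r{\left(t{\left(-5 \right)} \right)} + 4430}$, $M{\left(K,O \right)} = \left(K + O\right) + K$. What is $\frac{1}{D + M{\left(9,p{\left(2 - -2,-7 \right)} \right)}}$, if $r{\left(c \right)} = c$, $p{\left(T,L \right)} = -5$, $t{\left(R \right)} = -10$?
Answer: $\frac{13260}{172379} \approx 0.076923$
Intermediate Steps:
$M{\left(K,O \right)} = O + 2 K$
$D = - \frac{1}{13260}$ ($D = - \frac{1}{3 \left(-10 + 4430\right)} = - \frac{1}{3 \cdot 4420} = \left(- \frac{1}{3}\right) \frac{1}{4420} = - \frac{1}{13260} \approx -7.5415 \cdot 10^{-5}$)
$\frac{1}{D + M{\left(9,p{\left(2 - -2,-7 \right)} \right)}} = \frac{1}{- \frac{1}{13260} + \left(-5 + 2 \cdot 9\right)} = \frac{1}{- \frac{1}{13260} + \left(-5 + 18\right)} = \frac{1}{- \frac{1}{13260} + 13} = \frac{1}{\frac{172379}{13260}} = \frac{13260}{172379}$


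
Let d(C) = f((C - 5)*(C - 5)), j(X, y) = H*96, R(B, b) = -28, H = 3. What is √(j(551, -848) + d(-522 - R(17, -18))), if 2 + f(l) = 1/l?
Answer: √71214287/499 ≈ 16.912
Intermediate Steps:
f(l) = -2 + 1/l
j(X, y) = 288 (j(X, y) = 3*96 = 288)
d(C) = -2 + (-5 + C)⁻² (d(C) = -2 + 1/((C - 5)*(C - 5)) = -2 + 1/((-5 + C)*(-5 + C)) = -2 + 1/((-5 + C)²) = -2 + (-5 + C)⁻²)
√(j(551, -848) + d(-522 - R(17, -18))) = √(288 + (-2 + (-5 + (-522 - 1*(-28)))⁻²)) = √(288 + (-2 + (-5 + (-522 + 28))⁻²)) = √(288 + (-2 + (-5 - 494)⁻²)) = √(288 + (-2 + (-499)⁻²)) = √(288 + (-2 + 1/249001)) = √(288 - 498001/249001) = √(71214287/249001) = √71214287/499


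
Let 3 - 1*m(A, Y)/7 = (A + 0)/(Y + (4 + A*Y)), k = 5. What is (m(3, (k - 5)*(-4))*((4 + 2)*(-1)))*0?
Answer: 0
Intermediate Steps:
m(A, Y) = 21 - 7*A/(4 + Y + A*Y) (m(A, Y) = 21 - 7*(A + 0)/(Y + (4 + A*Y)) = 21 - 7*A/(4 + Y + A*Y))
(m(3, (k - 5)*(-4))*((4 + 2)*(-1)))*0 = ((7*(12 - 1*3 + 3*((5 - 5)*(-4)) + 3*3*((5 - 5)*(-4)))/(4 + (5 - 5)*(-4) + 3*((5 - 5)*(-4))))*((4 + 2)*(-1)))*0 = ((7*(12 - 3 + 3*(0*(-4)) + 3*3*(0*(-4)))/(4 + 0*(-4) + 3*(0*(-4))))*(6*(-1)))*0 = ((7*(12 - 3 + 3*0 + 3*3*0)/(4 + 0 + 3*0))*(-6))*0 = ((7*(12 - 3 + 0 + 0)/(4 + 0 + 0))*(-6))*0 = ((7*9/4)*(-6))*0 = ((7*(¼)*9)*(-6))*0 = ((63/4)*(-6))*0 = -189/2*0 = 0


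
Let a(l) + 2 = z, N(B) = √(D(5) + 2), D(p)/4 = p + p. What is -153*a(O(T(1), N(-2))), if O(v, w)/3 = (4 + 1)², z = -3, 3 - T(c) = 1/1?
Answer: 765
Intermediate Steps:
D(p) = 8*p (D(p) = 4*(p + p) = 4*(2*p) = 8*p)
T(c) = 2 (T(c) = 3 - 1/1 = 3 - 1*1 = 3 - 1 = 2)
N(B) = √42 (N(B) = √(8*5 + 2) = √(40 + 2) = √42)
O(v, w) = 75 (O(v, w) = 3*(4 + 1)² = 3*5² = 3*25 = 75)
a(l) = -5 (a(l) = -2 - 3 = -5)
-153*a(O(T(1), N(-2))) = -153*(-5) = 765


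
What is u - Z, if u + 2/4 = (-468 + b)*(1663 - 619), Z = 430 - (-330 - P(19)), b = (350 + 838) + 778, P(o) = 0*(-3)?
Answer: 3126303/2 ≈ 1.5632e+6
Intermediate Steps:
P(o) = 0
b = 1966 (b = 1188 + 778 = 1966)
Z = 760 (Z = 430 - (-330 - 1*0) = 430 - (-330 + 0) = 430 - 1*(-330) = 430 + 330 = 760)
u = 3127823/2 (u = -½ + (-468 + 1966)*(1663 - 619) = -½ + 1498*1044 = -½ + 1563912 = 3127823/2 ≈ 1.5639e+6)
u - Z = 3127823/2 - 1*760 = 3127823/2 - 760 = 3126303/2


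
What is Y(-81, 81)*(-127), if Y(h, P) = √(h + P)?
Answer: 0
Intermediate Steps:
Y(h, P) = √(P + h)
Y(-81, 81)*(-127) = √(81 - 81)*(-127) = √0*(-127) = 0*(-127) = 0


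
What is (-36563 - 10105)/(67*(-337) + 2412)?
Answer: 46668/20167 ≈ 2.3141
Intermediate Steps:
(-36563 - 10105)/(67*(-337) + 2412) = -46668/(-22579 + 2412) = -46668/(-20167) = -46668*(-1/20167) = 46668/20167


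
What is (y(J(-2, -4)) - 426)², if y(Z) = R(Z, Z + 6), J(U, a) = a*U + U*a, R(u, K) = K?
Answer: 163216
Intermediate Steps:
J(U, a) = 2*U*a (J(U, a) = U*a + U*a = 2*U*a)
y(Z) = 6 + Z (y(Z) = Z + 6 = 6 + Z)
(y(J(-2, -4)) - 426)² = ((6 + 2*(-2)*(-4)) - 426)² = ((6 + 16) - 426)² = (22 - 426)² = (-404)² = 163216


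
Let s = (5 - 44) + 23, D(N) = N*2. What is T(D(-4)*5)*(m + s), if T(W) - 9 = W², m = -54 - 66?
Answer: -218824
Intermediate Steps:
D(N) = 2*N
m = -120
s = -16 (s = -39 + 23 = -16)
T(W) = 9 + W²
T(D(-4)*5)*(m + s) = (9 + ((2*(-4))*5)²)*(-120 - 16) = (9 + (-8*5)²)*(-136) = (9 + (-40)²)*(-136) = (9 + 1600)*(-136) = 1609*(-136) = -218824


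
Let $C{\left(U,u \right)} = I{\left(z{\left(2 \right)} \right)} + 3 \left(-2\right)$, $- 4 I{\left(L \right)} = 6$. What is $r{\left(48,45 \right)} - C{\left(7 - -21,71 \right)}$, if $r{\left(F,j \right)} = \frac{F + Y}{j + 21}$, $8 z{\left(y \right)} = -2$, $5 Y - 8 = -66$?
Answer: $\frac{2657}{330} \approx 8.0515$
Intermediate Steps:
$Y = - \frac{58}{5}$ ($Y = \frac{8}{5} + \frac{1}{5} \left(-66\right) = \frac{8}{5} - \frac{66}{5} = - \frac{58}{5} \approx -11.6$)
$z{\left(y \right)} = - \frac{1}{4}$ ($z{\left(y \right)} = \frac{1}{8} \left(-2\right) = - \frac{1}{4}$)
$I{\left(L \right)} = - \frac{3}{2}$ ($I{\left(L \right)} = \left(- \frac{1}{4}\right) 6 = - \frac{3}{2}$)
$C{\left(U,u \right)} = - \frac{15}{2}$ ($C{\left(U,u \right)} = - \frac{3}{2} + 3 \left(-2\right) = - \frac{3}{2} - 6 = - \frac{15}{2}$)
$r{\left(F,j \right)} = \frac{- \frac{58}{5} + F}{21 + j}$ ($r{\left(F,j \right)} = \frac{F - \frac{58}{5}}{j + 21} = \frac{- \frac{58}{5} + F}{21 + j}$)
$r{\left(48,45 \right)} - C{\left(7 - -21,71 \right)} = \frac{- \frac{58}{5} + 48}{21 + 45} - - \frac{15}{2} = \frac{1}{66} \cdot \frac{182}{5} + \frac{15}{2} = \frac{91}{165} + \frac{15}{2} = \frac{2657}{330}$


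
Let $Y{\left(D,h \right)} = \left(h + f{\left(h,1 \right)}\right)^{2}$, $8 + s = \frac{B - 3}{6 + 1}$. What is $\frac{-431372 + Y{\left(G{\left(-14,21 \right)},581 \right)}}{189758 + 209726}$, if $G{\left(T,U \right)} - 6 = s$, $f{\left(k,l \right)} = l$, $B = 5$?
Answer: $- \frac{23162}{99871} \approx -0.23192$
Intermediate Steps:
$s = - \frac{54}{7}$ ($s = -8 + \frac{5 - 3}{6 + 1} = -8 + \frac{2}{7} = - \frac{54}{7} \approx -7.7143$)
$G{\left(T,U \right)} = - \frac{12}{7}$ ($G{\left(T,U \right)} = 6 - \frac{54}{7} = - \frac{12}{7}$)
$Y{\left(D,h \right)} = \left(1 + h\right)^{2}$ ($Y{\left(D,h \right)} = \left(h + 1\right)^{2} = \left(1 + h\right)^{2}$)
$\frac{-431372 + Y{\left(G{\left(-14,21 \right)},581 \right)}}{189758 + 209726} = \frac{-431372 + \left(1 + 581\right)^{2}}{189758 + 209726} = \frac{-431372 + 582^{2}}{399484} = \left(-431372 + 338724\right) \frac{1}{399484} = \left(-92648\right) \frac{1}{399484} = - \frac{23162}{99871}$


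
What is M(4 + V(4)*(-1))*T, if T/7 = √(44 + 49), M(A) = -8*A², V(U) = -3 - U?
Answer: -6776*√93 ≈ -65345.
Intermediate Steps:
T = 7*√93 (T = 7*√(44 + 49) = 7*√93 ≈ 67.506)
M(4 + V(4)*(-1))*T = (-8*(4 + (-3 - 1*4)*(-1))²)*(7*√93) = (-8*(4 + (-3 - 4)*(-1))²)*(7*√93) = (-8*(4 - 7*(-1))²)*(7*√93) = (-8*(4 + 7)²)*(7*√93) = (-8*11²)*(7*√93) = (-8*121)*(7*√93) = -6776*√93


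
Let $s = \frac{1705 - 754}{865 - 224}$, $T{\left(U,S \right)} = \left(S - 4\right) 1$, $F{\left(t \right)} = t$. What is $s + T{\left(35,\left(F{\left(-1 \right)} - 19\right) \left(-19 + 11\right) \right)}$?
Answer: $\frac{100947}{641} \approx 157.48$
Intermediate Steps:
$T{\left(U,S \right)} = -4 + S$ ($T{\left(U,S \right)} = \left(-4 + S\right) 1 = -4 + S$)
$s = \frac{951}{641} \approx 1.4836$
$s + T{\left(35,\left(F{\left(-1 \right)} - 19\right) \left(-19 + 11\right) \right)} = \frac{951}{641} - \left(4 - \left(-1 - 19\right) \left(-19 + 11\right)\right) = \frac{951}{641} - -156 = \frac{951}{641} + \left(-4 + 160\right) = \frac{951}{641} + 156 = \frac{100947}{641}$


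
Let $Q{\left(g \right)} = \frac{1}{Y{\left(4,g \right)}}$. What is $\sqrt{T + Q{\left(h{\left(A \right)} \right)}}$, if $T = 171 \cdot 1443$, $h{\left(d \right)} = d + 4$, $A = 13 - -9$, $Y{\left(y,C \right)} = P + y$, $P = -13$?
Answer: $\frac{2 \sqrt{555194}}{3} \approx 496.74$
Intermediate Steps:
$Y{\left(y,C \right)} = -13 + y$
$A = 22$ ($A = 13 + 9 = 22$)
$h{\left(d \right)} = 4 + d$
$Q{\left(g \right)} = - \frac{1}{9}$ ($Q{\left(g \right)} = \frac{1}{-13 + 4} = \frac{1}{-9} = - \frac{1}{9}$)
$T = 246753$
$\sqrt{T + Q{\left(h{\left(A \right)} \right)}} = \sqrt{246753 - \frac{1}{9}} = \sqrt{\frac{2220776}{9}} = \frac{2 \sqrt{555194}}{3}$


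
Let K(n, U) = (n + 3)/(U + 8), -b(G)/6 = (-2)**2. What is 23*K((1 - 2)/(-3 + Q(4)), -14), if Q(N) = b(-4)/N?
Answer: -322/27 ≈ -11.926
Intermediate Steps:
b(G) = -24 (b(G) = -6*(-2)**2 = -6*4 = -24)
Q(N) = -24/N
K(n, U) = (3 + n)/(8 + U)
23*K((1 - 2)/(-3 + Q(4)), -14) = 23*((3 + (1 - 2)/(-3 - 24/4))/(8 - 14)) = 23*((3 - 1/(-3 - 24*1/4))/(-6)) = 23*(-(3 - 1/(-3 - 6))/6) = 23*(-(3 - 1/(-9))/6) = 23*(-(3 - 1*(-1/9))/6) = 23*(-(3 + 1/9)/6) = 23*(-1/6*28/9) = 23*(-14/27) = -322/27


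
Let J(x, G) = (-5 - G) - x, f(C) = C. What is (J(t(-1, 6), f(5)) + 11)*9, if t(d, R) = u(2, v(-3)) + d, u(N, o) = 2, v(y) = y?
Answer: 0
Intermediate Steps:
t(d, R) = 2 + d
J(x, G) = -5 - G - x
(J(t(-1, 6), f(5)) + 11)*9 = ((-5 - 1*5 - (2 - 1)) + 11)*9 = ((-5 - 5 - 1*1) + 11)*9 = ((-5 - 5 - 1) + 11)*9 = (-11 + 11)*9 = 0*9 = 0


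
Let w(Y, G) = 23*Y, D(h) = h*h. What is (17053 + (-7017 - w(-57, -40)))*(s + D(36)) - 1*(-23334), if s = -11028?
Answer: -110405670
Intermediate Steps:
D(h) = h²
(17053 + (-7017 - w(-57, -40)))*(s + D(36)) - 1*(-23334) = (17053 + (-7017 - 23*(-57)))*(-11028 + 36²) - 1*(-23334) = (17053 + (-7017 - 1*(-1311)))*(-11028 + 1296) + 23334 = (17053 + (-7017 + 1311))*(-9732) + 23334 = (17053 - 5706)*(-9732) + 23334 = 11347*(-9732) + 23334 = -110429004 + 23334 = -110405670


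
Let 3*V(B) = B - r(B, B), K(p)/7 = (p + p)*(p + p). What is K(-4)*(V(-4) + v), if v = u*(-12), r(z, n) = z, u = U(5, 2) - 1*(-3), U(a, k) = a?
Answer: -43008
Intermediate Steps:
K(p) = 28*p**2 (K(p) = 7*((p + p)*(p + p)) = 7*((2*p)*(2*p)) = 7*(4*p**2) = 28*p**2)
u = 8 (u = 5 - 1*(-3) = 5 + 3 = 8)
V(B) = 0 (V(B) = (B - B)/3 = (1/3)*0 = 0)
v = -96 (v = 8*(-12) = -96)
K(-4)*(V(-4) + v) = (28*(-4)**2)*(0 - 96) = (28*16)*(-96) = 448*(-96) = -43008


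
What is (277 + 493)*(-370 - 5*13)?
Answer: -334950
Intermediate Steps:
(277 + 493)*(-370 - 5*13) = 770*(-370 - 65) = 770*(-435) = -334950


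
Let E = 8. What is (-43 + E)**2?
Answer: 1225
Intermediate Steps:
(-43 + E)**2 = (-43 + 8)**2 = (-35)**2 = 1225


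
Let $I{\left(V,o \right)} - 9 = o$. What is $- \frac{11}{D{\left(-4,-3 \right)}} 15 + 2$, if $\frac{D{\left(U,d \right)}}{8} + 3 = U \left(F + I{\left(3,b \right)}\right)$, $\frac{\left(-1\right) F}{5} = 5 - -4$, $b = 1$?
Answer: $\frac{2027}{1096} \approx 1.8495$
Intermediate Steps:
$F = -45$ ($F = - 5 \left(5 - -4\right) = - 5 \left(5 + 4\right) = \left(-5\right) 9 = -45$)
$I{\left(V,o \right)} = 9 + o$
$D{\left(U,d \right)} = -24 - 280 U$ ($D{\left(U,d \right)} = -24 + 8 U \left(-45 + \left(9 + 1\right)\right) = -24 + 8 U \left(-45 + 10\right) = -24 + 8 U \left(-35\right) = -24 + 8 \left(- 35 U\right) = -24 - 280 U$)
$- \frac{11}{D{\left(-4,-3 \right)}} 15 + 2 = - \frac{11}{-24 - -1120} \cdot 15 + 2 = - \frac{11}{-24 + 1120} \cdot 15 + 2 = - \frac{11}{1096} \cdot 15 + 2 = \left(-11\right) \frac{1}{1096} \cdot 15 + 2 = \left(- \frac{11}{1096}\right) 15 + 2 = - \frac{165}{1096} + 2 = \frac{2027}{1096}$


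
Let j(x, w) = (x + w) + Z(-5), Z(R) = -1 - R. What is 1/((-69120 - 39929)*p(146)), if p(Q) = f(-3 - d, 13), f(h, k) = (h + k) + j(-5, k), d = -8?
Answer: -1/3271470 ≈ -3.0567e-7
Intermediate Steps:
j(x, w) = 4 + w + x (j(x, w) = (x + w) + (-1 - 1*(-5)) = (w + x) + (-1 + 5) = (w + x) + 4 = 4 + w + x)
f(h, k) = -1 + h + 2*k (f(h, k) = (h + k) + (4 + k - 5) = (h + k) + (-1 + k) = -1 + h + 2*k)
p(Q) = 30 (p(Q) = -1 + (-3 - 1*(-8)) + 2*13 = -1 + (-3 + 8) + 26 = -1 + 5 + 26 = 30)
1/((-69120 - 39929)*p(146)) = 1/(-69120 - 39929*30) = (1/30)/(-109049) = -1/109049*1/30 = -1/3271470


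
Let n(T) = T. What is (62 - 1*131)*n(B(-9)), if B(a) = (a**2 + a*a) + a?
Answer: -10557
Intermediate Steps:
B(a) = a + 2*a**2 (B(a) = (a**2 + a**2) + a = 2*a**2 + a = a + 2*a**2)
(62 - 1*131)*n(B(-9)) = (62 - 1*131)*(-9*(1 + 2*(-9))) = (62 - 131)*(-9*(1 - 18)) = -(-621)*(-17) = -69*153 = -10557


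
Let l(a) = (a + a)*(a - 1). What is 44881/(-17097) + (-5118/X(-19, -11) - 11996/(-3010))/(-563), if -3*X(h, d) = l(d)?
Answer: -1743604852739/637407960420 ≈ -2.7355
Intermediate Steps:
l(a) = 2*a*(-1 + a) (l(a) = (2*a)*(-1 + a) = 2*a*(-1 + a))
X(h, d) = -2*d*(-1 + d)/3
44881/(-17097) + (-5118/X(-19, -11) - 11996/(-3010))/(-563) = 44881/(-17097) + (-5118*(-3/(22*(1 - 1*(-11)))) - 11996/(-3010))/(-563) = 44881*(-1/17097) + (-5118*(-3/(22*(1 + 11))) - 11996*(-1/3010))*(-1/563) = -44881/17097 + (-5118/((2/3)*(-11)*12) + 5998/1505)*(-1/563) = -44881/17097 + (-5118/(-88) + 5998/1505)*(-1/563) = -44881/17097 + (-5118*(-1/88) + 5998/1505)*(-1/563) = -44881/17097 + (2559/44 + 5998/1505)*(-1/563) = -44881/17097 + (4115207/66220)*(-1/563) = -44881/17097 - 4115207/37281860 = -1743604852739/637407960420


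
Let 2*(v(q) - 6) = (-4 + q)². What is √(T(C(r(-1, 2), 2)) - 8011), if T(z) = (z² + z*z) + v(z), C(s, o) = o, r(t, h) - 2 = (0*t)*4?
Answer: I*√7995 ≈ 89.415*I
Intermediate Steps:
r(t, h) = 2 (r(t, h) = 2 + (0*t)*4 = 2 + 0*4 = 2 + 0 = 2)
v(q) = 6 + (-4 + q)²/2
T(z) = 6 + (-4 + z)²/2 + 2*z² (T(z) = (z² + z*z) + (6 + (-4 + z)²/2) = (z² + z²) + (6 + (-4 + z)²/2) = 2*z² + (6 + (-4 + z)²/2) = 6 + (-4 + z)²/2 + 2*z²)
√(T(C(r(-1, 2), 2)) - 8011) = √((14 - 4*2 + (5/2)*2²) - 8011) = √((14 - 8 + (5/2)*4) - 8011) = √((14 - 8 + 10) - 8011) = √(16 - 8011) = √(-7995) = I*√7995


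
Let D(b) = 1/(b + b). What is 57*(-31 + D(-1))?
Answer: -3591/2 ≈ -1795.5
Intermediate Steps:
D(b) = 1/(2*b)
57*(-31 + D(-1)) = 57*(-31 + (1/2)/(-1)) = 57*(-31 + (1/2)*(-1)) = 57*(-31 - 1/2) = 57*(-63/2) = -3591/2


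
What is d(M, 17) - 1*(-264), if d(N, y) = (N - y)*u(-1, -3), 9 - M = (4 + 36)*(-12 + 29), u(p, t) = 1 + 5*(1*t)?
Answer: 9896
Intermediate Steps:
u(p, t) = 1 + 5*t
M = -671 (M = 9 - (4 + 36)*(-12 + 29) = 9 - 40*17 = 9 - 1*680 = 9 - 680 = -671)
d(N, y) = -14*N + 14*y (d(N, y) = (N - y)*(1 + 5*(-3)) = (N - y)*(1 - 15) = (N - y)*(-14) = -14*N + 14*y)
d(M, 17) - 1*(-264) = (-14*(-671) + 14*17) - 1*(-264) = (9394 + 238) + 264 = 9632 + 264 = 9896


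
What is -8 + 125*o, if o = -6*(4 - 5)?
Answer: 742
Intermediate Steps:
o = 6 (o = -6*(-1) = 6)
-8 + 125*o = -8 + 125*6 = -8 + 750 = 742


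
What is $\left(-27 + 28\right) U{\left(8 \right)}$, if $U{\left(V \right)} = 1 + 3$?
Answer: $4$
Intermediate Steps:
$U{\left(V \right)} = 4$
$\left(-27 + 28\right) U{\left(8 \right)} = \left(-27 + 28\right) 4 = 1 \cdot 4 = 4$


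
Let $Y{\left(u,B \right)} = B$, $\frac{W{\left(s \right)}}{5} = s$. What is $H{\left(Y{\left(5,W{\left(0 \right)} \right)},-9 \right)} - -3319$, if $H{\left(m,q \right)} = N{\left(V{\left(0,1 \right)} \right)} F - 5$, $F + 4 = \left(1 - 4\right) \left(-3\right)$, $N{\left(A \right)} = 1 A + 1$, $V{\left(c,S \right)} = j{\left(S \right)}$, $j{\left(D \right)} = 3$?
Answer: $3334$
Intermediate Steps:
$V{\left(c,S \right)} = 3$
$W{\left(s \right)} = 5 s$
$N{\left(A \right)} = 1 + A$ ($N{\left(A \right)} = A + 1 = 1 + A$)
$F = 5$ ($F = -4 + \left(1 - 4\right) \left(-3\right) = -4 - -9 = -4 + 9 = 5$)
$H{\left(m,q \right)} = 15$ ($H{\left(m,q \right)} = \left(1 + 3\right) 5 - 5 = 4 \cdot 5 - 5 = 20 - 5 = 15$)
$H{\left(Y{\left(5,W{\left(0 \right)} \right)},-9 \right)} - -3319 = 15 - -3319 = 15 + 3319 = 3334$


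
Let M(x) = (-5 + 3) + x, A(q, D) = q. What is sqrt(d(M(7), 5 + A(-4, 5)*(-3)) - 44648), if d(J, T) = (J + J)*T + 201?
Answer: I*sqrt(44277) ≈ 210.42*I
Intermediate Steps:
M(x) = -2 + x
d(J, T) = 201 + 2*J*T (d(J, T) = (2*J)*T + 201 = 2*J*T + 201 = 201 + 2*J*T)
sqrt(d(M(7), 5 + A(-4, 5)*(-3)) - 44648) = sqrt((201 + 2*(-2 + 7)*(5 - 4*(-3))) - 44648) = sqrt((201 + 2*5*(5 + 12)) - 44648) = sqrt((201 + 2*5*17) - 44648) = sqrt((201 + 170) - 44648) = sqrt(371 - 44648) = sqrt(-44277) = I*sqrt(44277)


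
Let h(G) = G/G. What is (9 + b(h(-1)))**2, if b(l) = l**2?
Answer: 100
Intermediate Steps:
h(G) = 1
(9 + b(h(-1)))**2 = (9 + 1**2)**2 = (9 + 1)**2 = 10**2 = 100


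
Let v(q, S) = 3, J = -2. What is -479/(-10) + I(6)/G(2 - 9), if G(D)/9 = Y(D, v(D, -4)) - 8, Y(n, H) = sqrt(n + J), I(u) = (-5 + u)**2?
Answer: 314623/6570 - I/219 ≈ 47.888 - 0.0045662*I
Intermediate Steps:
Y(n, H) = sqrt(-2 + n) (Y(n, H) = sqrt(n - 2) = sqrt(-2 + n))
G(D) = -72 + 9*sqrt(-2 + D) (G(D) = 9*(sqrt(-2 + D) - 8) = 9*(-8 + sqrt(-2 + D)) = -72 + 9*sqrt(-2 + D))
-479/(-10) + I(6)/G(2 - 9) = -479/(-10) + (-5 + 6)**2/(-72 + 9*sqrt(-2 + (2 - 9))) = -479*(-1/10) + 1**2/(-72 + 9*sqrt(-2 - 7)) = 479/10 + 1/(-72 + 9*sqrt(-9)) = 479/10 + 1/(-72 + 9*(3*I)) = 479/10 + 1/(-72 + 27*I) = 479/10 + 1*((-72 - 27*I)/5913) = 479/10 + (-72 - 27*I)/5913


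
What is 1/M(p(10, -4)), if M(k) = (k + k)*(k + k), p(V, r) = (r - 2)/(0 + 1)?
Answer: 1/144 ≈ 0.0069444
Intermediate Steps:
p(V, r) = -2 + r (p(V, r) = (-2 + r)/1 = (-2 + r)*1 = -2 + r)
M(k) = 4*k**2 (M(k) = (2*k)*(2*k) = 4*k**2)
1/M(p(10, -4)) = 1/(4*(-2 - 4)**2) = 1/(4*(-6)**2) = 1/(4*36) = 1/144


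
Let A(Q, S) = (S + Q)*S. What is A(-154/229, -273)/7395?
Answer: 5703061/564485 ≈ 10.103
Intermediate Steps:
A(Q, S) = S*(Q + S) (A(Q, S) = (Q + S)*S = S*(Q + S))
A(-154/229, -273)/7395 = -273*(-154/229 - 273)/7395 = -273*(-154*1/229 - 273)*(1/7395) = -273*(-154/229 - 273)*(1/7395) = -273*(-62671/229)*(1/7395) = (17109183/229)*(1/7395) = 5703061/564485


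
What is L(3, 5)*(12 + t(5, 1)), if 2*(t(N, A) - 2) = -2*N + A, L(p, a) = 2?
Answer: 19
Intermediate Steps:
t(N, A) = 2 + A/2 - N (t(N, A) = 2 + (-2*N + A)/2 = 2 + (A - 2*N)/2 = 2 + (A/2 - N) = 2 + A/2 - N)
L(3, 5)*(12 + t(5, 1)) = 2*(12 + (2 + (1/2)*1 - 1*5)) = 2*(12 + (2 + 1/2 - 5)) = 2*(12 - 5/2) = 2*(19/2) = 19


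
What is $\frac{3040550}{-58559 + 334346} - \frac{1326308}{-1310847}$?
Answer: $\frac{1450491450082}{120504853863} \approx 12.037$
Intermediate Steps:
$\frac{3040550}{-58559 + 334346} - \frac{1326308}{-1310847} = \frac{3040550}{275787} - - \frac{1326308}{1310847} = 3040550 \cdot \frac{1}{275787} + \frac{1326308}{1310847} = \frac{3040550}{275787} + \frac{1326308}{1310847} = \frac{1450491450082}{120504853863}$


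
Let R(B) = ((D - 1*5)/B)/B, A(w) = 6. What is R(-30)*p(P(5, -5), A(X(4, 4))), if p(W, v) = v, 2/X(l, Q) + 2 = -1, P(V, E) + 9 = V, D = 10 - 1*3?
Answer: 1/75 ≈ 0.013333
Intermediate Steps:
D = 7 (D = 10 - 3 = 7)
P(V, E) = -9 + V
X(l, Q) = -⅔ (X(l, Q) = 2/(-2 - 1) = 2/(-3) = 2*(-⅓) = -⅔)
R(B) = 2/B² (R(B) = ((7 - 1*5)/B)/B = ((7 - 5)/B)/B = (2/B)/B = 2/B²)
R(-30)*p(P(5, -5), A(X(4, 4))) = (2/(-30)²)*6 = (2*(1/900))*6 = (1/450)*6 = 1/75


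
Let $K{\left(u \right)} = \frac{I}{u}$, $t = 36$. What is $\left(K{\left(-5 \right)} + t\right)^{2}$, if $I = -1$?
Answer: $\frac{32761}{25} \approx 1310.4$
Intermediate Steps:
$K{\left(u \right)} = - \frac{1}{u}$
$\left(K{\left(-5 \right)} + t\right)^{2} = \left(- \frac{1}{-5} + 36\right)^{2} = \left(\left(-1\right) \left(- \frac{1}{5}\right) + 36\right)^{2} = \left(\frac{1}{5} + 36\right)^{2} = \left(\frac{181}{5}\right)^{2} = \frac{32761}{25}$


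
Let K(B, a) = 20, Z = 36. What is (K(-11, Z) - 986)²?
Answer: 933156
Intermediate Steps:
(K(-11, Z) - 986)² = (20 - 986)² = (-966)² = 933156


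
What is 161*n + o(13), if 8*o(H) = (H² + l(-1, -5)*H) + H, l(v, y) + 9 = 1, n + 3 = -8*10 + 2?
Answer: -52125/4 ≈ -13031.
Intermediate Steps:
n = -81 (n = -3 + (-8*10 + 2) = -3 + (-80 + 2) = -3 - 78 = -81)
l(v, y) = -8 (l(v, y) = -9 + 1 = -8)
o(H) = -7*H/8 + H²/8 (o(H) = ((H² - 8*H) + H)/8 = (H² - 7*H)/8 = -7*H/8 + H²/8)
161*n + o(13) = 161*(-81) + (⅛)*13*(-7 + 13) = -13041 + (⅛)*13*6 = -13041 + 39/4 = -52125/4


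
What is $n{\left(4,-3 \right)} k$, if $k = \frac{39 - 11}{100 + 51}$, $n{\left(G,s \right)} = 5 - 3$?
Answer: $\frac{56}{151} \approx 0.37086$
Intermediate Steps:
$n{\left(G,s \right)} = 2$
$k = \frac{28}{151} \approx 0.18543$
$n{\left(4,-3 \right)} k = 2 \cdot \frac{28}{151} = \frac{56}{151}$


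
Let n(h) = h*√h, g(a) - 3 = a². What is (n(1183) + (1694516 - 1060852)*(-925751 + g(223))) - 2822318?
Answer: -555104525934 + 15379*√7 ≈ -5.5510e+11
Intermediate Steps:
g(a) = 3 + a²
n(h) = h^(3/2)
(n(1183) + (1694516 - 1060852)*(-925751 + g(223))) - 2822318 = (1183^(3/2) + (1694516 - 1060852)*(-925751 + (3 + 223²))) - 2822318 = (15379*√7 + 633664*(-925751 + (3 + 49729))) - 2822318 = (15379*√7 + 633664*(-925751 + 49732)) - 2822318 = (15379*√7 + 633664*(-876019)) - 2822318 = (15379*√7 - 555101703616) - 2822318 = (-555101703616 + 15379*√7) - 2822318 = -555104525934 + 15379*√7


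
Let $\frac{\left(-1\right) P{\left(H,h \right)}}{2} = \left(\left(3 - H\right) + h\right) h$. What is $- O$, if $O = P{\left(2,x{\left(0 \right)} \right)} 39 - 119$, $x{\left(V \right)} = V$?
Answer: $119$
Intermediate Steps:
$P{\left(H,h \right)} = - 2 h \left(3 + h - H\right)$ ($P{\left(H,h \right)} = - 2 \left(\left(3 - H\right) + h\right) h = - 2 \left(3 + h - H\right) h = - 2 h \left(3 + h - H\right)$)
$O = -119$ ($O = 2 \cdot 0 \left(-3 + 2 - 0\right) 39 - 119 = 2 \cdot 0 \left(-3 + 2 + 0\right) 39 - 119 = 2 \cdot 0 \left(-1\right) 39 - 119 = 0 \cdot 39 - 119 = 0 - 119 = -119$)
$- O = \left(-1\right) \left(-119\right) = 119$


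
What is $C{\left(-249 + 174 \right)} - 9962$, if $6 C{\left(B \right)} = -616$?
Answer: $- \frac{30194}{3} \approx -10065.0$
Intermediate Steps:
$C{\left(B \right)} = - \frac{308}{3}$ ($C{\left(B \right)} = \frac{1}{6} \left(-616\right) = - \frac{308}{3}$)
$C{\left(-249 + 174 \right)} - 9962 = - \frac{308}{3} - 9962 = - \frac{30194}{3}$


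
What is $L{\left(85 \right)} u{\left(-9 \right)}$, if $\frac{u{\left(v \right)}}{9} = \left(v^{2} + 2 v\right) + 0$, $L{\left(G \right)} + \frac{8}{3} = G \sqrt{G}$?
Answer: $-1512 + 48195 \sqrt{85} \approx 4.4282 \cdot 10^{5}$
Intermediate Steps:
$L{\left(G \right)} = - \frac{8}{3} + G^{\frac{3}{2}}$ ($L{\left(G \right)} = - \frac{8}{3} + G \sqrt{G} = - \frac{8}{3} + G^{\frac{3}{2}}$)
$u{\left(v \right)} = 9 v^{2} + 18 v$ ($u{\left(v \right)} = 9 \left(\left(v^{2} + 2 v\right) + 0\right) = 9 \left(v^{2} + 2 v\right) = 9 v^{2} + 18 v$)
$L{\left(85 \right)} u{\left(-9 \right)} = \left(- \frac{8}{3} + 85^{\frac{3}{2}}\right) 9 \left(-9\right) \left(2 - 9\right) = \left(- \frac{8}{3} + 85 \sqrt{85}\right) 9 \left(-9\right) \left(-7\right) = \left(- \frac{8}{3} + 85 \sqrt{85}\right) 567 = -1512 + 48195 \sqrt{85}$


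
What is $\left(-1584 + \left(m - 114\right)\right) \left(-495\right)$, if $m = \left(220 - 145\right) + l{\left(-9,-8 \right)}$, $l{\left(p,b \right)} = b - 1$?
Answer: $807840$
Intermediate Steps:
$l{\left(p,b \right)} = -1 + b$
$m = 66$ ($m = \left(220 - 145\right) - 9 = 75 - 9 = 66$)
$\left(-1584 + \left(m - 114\right)\right) \left(-495\right) = \left(-1584 + \left(66 - 114\right)\right) \left(-495\right) = \left(-1584 - 48\right) \left(-495\right) = \left(-1632\right) \left(-495\right) = 807840$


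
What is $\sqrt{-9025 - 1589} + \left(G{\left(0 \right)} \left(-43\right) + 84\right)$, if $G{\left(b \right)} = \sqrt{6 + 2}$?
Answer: $84 - 86 \sqrt{2} + i \sqrt{10614} \approx -37.622 + 103.02 i$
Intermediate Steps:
$G{\left(b \right)} = 2 \sqrt{2}$ ($G{\left(b \right)} = \sqrt{8} = 2 \sqrt{2}$)
$\sqrt{-9025 - 1589} + \left(G{\left(0 \right)} \left(-43\right) + 84\right) = \sqrt{-9025 - 1589} + \left(2 \sqrt{2} \left(-43\right) + 84\right) = \sqrt{-10614} + \left(- 86 \sqrt{2} + 84\right) = i \sqrt{10614} + \left(84 - 86 \sqrt{2}\right) = 84 - 86 \sqrt{2} + i \sqrt{10614}$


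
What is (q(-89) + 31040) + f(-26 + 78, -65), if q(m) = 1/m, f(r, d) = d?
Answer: 2756774/89 ≈ 30975.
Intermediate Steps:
(q(-89) + 31040) + f(-26 + 78, -65) = (1/(-89) + 31040) - 65 = (-1/89 + 31040) - 65 = 2762559/89 - 65 = 2756774/89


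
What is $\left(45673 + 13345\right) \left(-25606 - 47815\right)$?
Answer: $-4333160578$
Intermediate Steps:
$\left(45673 + 13345\right) \left(-25606 - 47815\right) = 59018 \left(-73421\right) = -4333160578$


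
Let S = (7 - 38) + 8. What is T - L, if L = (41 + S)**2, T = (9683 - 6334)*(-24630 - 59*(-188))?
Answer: -45339086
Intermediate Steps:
S = -23 (S = -31 + 8 = -23)
T = -45338762 (T = 3349*(-24630 + 11092) = 3349*(-13538) = -45338762)
L = 324 (L = (41 - 23)**2 = 18**2 = 324)
T - L = -45338762 - 1*324 = -45338762 - 324 = -45339086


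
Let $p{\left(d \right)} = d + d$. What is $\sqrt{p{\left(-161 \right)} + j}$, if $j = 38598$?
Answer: $2 \sqrt{9569} \approx 195.64$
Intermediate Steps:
$p{\left(d \right)} = 2 d$
$\sqrt{p{\left(-161 \right)} + j} = \sqrt{2 \left(-161\right) + 38598} = \sqrt{-322 + 38598} = \sqrt{38276} = 2 \sqrt{9569}$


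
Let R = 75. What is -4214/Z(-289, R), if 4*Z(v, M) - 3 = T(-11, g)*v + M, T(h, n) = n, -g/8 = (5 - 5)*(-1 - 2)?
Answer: -8428/39 ≈ -216.10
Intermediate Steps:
g = 0 (g = -8*(5 - 5)*(-1 - 2) = -0*(-3) = -8*0 = 0)
Z(v, M) = 3/4 + M/4 (Z(v, M) = 3/4 + (0*v + M)/4 = 3/4 + (0 + M)/4 = 3/4 + M/4)
-4214/Z(-289, R) = -4214/(3/4 + (1/4)*75) = -4214/(3/4 + 75/4) = -4214/39/2 = -4214*2/39 = -8428/39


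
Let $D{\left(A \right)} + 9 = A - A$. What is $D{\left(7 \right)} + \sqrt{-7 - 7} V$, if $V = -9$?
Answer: $-9 - 9 i \sqrt{14} \approx -9.0 - 33.675 i$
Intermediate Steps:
$D{\left(A \right)} = -9$ ($D{\left(A \right)} = -9 + \left(A - A\right) = -9 + 0 = -9$)
$D{\left(7 \right)} + \sqrt{-7 - 7} V = -9 + \sqrt{-7 - 7} \left(-9\right) = -9 + \sqrt{-14} \left(-9\right) = -9 + i \sqrt{14} \left(-9\right) = -9 - 9 i \sqrt{14}$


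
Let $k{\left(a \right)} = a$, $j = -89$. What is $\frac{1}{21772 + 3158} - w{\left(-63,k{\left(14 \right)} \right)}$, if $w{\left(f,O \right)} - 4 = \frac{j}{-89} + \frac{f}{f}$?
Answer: $- \frac{149579}{24930} \approx -6.0$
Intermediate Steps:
$w{\left(f,O \right)} = 6$ ($w{\left(f,O \right)} = 4 + \left(- \frac{89}{-89} + \frac{f}{f}\right) = 4 + \left(\left(-89\right) \left(- \frac{1}{89}\right) + 1\right) = 4 + \left(1 + 1\right) = 4 + 2 = 6$)
$\frac{1}{21772 + 3158} - w{\left(-63,k{\left(14 \right)} \right)} = \frac{1}{21772 + 3158} - 6 = \frac{1}{24930} - 6 = - \frac{149579}{24930}$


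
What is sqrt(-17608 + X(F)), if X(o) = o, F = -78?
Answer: I*sqrt(17686) ≈ 132.99*I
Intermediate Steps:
sqrt(-17608 + X(F)) = sqrt(-17608 - 78) = sqrt(-17686) = I*sqrt(17686)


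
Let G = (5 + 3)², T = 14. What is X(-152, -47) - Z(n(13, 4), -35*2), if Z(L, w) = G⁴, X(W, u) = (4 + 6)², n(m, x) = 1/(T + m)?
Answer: -16777116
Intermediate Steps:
G = 64 (G = 8² = 64)
n(m, x) = 1/(14 + m)
X(W, u) = 100 (X(W, u) = 10² = 100)
Z(L, w) = 16777216 (Z(L, w) = 64⁴ = 16777216)
X(-152, -47) - Z(n(13, 4), -35*2) = 100 - 1*16777216 = 100 - 16777216 = -16777116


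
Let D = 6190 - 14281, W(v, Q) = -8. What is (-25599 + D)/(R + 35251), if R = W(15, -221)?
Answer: -33690/35243 ≈ -0.95593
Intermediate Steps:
R = -8
D = -8091
(-25599 + D)/(R + 35251) = (-25599 - 8091)/(-8 + 35251) = -33690/35243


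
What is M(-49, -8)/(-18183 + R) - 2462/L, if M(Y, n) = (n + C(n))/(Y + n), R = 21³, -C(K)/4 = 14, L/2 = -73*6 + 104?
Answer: 313004299/84928518 ≈ 3.6855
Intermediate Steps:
L = -668 (L = 2*(-73*6 + 104) = 2*(-438 + 104) = 2*(-334) = -668)
C(K) = -56 (C(K) = -4*14 = -56)
R = 9261
M(Y, n) = (-56 + n)/(Y + n) (M(Y, n) = (n - 56)/(Y + n) = (-56 + n)/(Y + n))
M(-49, -8)/(-18183 + R) - 2462/L = ((-56 - 8)/(-49 - 8))/(-18183 + 9261) - 2462/(-668) = (-64/(-57))/(-8922) - 2462*(-1/668) = -1/57*(-64)*(-1/8922) + 1231/334 = (64/57)*(-1/8922) + 1231/334 = -32/254277 + 1231/334 = 313004299/84928518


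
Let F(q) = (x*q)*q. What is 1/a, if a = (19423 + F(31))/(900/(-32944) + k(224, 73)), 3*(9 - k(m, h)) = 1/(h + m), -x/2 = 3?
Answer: 65835773/100218835332 ≈ 0.00065692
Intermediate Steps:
x = -6 (x = -2*3 = -6)
F(q) = -6*q² (F(q) = (-6*q)*q = -6*q²)
k(m, h) = 9 - 1/(3*(h + m))
a = 100218835332/65835773 (a = (19423 - 6*31²)/(900/(-32944) + (-⅓ + 9*73 + 9*224)/(73 + 224)) = (19423 - 6*961)/(900*(-1/32944) + (-⅓ + 657 + 2016)/297) = (19423 - 5766)/(-225/8236 + (1/297)*(8018/3)) = 13657/(-225/8236 + 8018/891) = 13657/(65835773/7338276) = 13657*(7338276/65835773) = 100218835332/65835773 ≈ 1522.3)
1/a = 1/(100218835332/65835773) = 65835773/100218835332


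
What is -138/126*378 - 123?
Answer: -537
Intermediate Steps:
-138/126*378 - 123 = -138*1/126*378 - 123 = -23/21*378 - 123 = -414 - 123 = -537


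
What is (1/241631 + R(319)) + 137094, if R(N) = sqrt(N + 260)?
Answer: 33126160315/241631 + sqrt(579) ≈ 1.3712e+5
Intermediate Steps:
R(N) = sqrt(260 + N)
(1/241631 + R(319)) + 137094 = (1/241631 + sqrt(260 + 319)) + 137094 = (1/241631 + sqrt(579)) + 137094 = 33126160315/241631 + sqrt(579)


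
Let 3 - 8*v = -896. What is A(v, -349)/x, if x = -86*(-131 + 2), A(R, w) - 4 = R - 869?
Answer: -2007/29584 ≈ -0.067841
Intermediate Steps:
v = 899/8 (v = 3/8 - ⅛*(-896) = 3/8 + 112 = 899/8 ≈ 112.38)
A(R, w) = -865 + R (A(R, w) = 4 + (R - 869) = 4 + (-869 + R) = -865 + R)
x = 11094 (x = -86*(-129) = 11094)
A(v, -349)/x = (-865 + 899/8)/11094 = -6021/8*1/11094 = -2007/29584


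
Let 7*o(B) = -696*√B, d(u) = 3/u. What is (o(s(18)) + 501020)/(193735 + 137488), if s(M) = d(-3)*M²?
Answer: 501020/331223 - 12528*I/2318561 ≈ 1.5126 - 0.0054034*I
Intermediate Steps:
s(M) = -M² (s(M) = (3/(-3))*M² = (3*(-⅓))*M² = -M²)
o(B) = -696*√B/7 (o(B) = (-696*√B)/7 = -696*√B/7)
(o(s(18)) + 501020)/(193735 + 137488) = (-696*18*I/7 + 501020)/(193735 + 137488) = (-696*18*I/7 + 501020)/331223 = (-12528*I/7 + 501020)*(1/331223) = (501020 - 12528*I/7)*(1/331223) = 501020/331223 - 12528*I/2318561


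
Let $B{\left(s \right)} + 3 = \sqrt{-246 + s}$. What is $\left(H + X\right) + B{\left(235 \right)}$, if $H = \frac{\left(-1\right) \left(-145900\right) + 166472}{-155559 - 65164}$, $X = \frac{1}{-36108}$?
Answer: $- \frac{35188947151}{7969866084} + i \sqrt{11} \approx -4.4153 + 3.3166 i$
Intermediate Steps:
$X = - \frac{1}{36108} \approx -2.7695 \cdot 10^{-5}$
$B{\left(s \right)} = -3 + \sqrt{-246 + s}$
$H = - \frac{312372}{220723}$ ($H = \frac{145900 + 166472}{-220723} = 312372 \left(- \frac{1}{220723}\right) = - \frac{312372}{220723} \approx -1.4152$)
$\left(H + X\right) + B{\left(235 \right)} = \left(- \frac{312372}{220723} - \frac{1}{36108}\right) - \left(3 - \sqrt{-246 + 235}\right) = - \frac{11279348899}{7969866084} - \left(3 - \sqrt{-11}\right) = - \frac{11279348899}{7969866084} - \left(3 - i \sqrt{11}\right) = - \frac{35188947151}{7969866084} + i \sqrt{11}$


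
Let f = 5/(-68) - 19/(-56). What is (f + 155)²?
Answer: 21848682969/906304 ≈ 24107.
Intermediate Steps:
f = 253/952 (f = 5*(-1/68) - 19*(-1/56) = -5/68 + 19/56 = 253/952 ≈ 0.26576)
(f + 155)² = (253/952 + 155)² = (147813/952)² = 21848682969/906304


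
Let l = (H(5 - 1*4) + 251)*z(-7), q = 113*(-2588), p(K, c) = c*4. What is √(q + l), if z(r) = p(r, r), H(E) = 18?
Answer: 2*I*√74994 ≈ 547.7*I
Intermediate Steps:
p(K, c) = 4*c
z(r) = 4*r
q = -292444
l = -7532 (l = (18 + 251)*(4*(-7)) = 269*(-28) = -7532)
√(q + l) = √(-292444 - 7532) = √(-299976) = 2*I*√74994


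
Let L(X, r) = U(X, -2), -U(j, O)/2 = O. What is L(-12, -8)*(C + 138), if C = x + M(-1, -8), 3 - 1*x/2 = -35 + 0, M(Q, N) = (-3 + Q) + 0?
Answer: 840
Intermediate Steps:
M(Q, N) = -3 + Q
x = 76 (x = 6 - 2*(-35 + 0) = 6 - 2*(-35) = 6 + 70 = 76)
U(j, O) = -2*O
C = 72 (C = 76 + (-3 - 1) = 76 - 4 = 72)
L(X, r) = 4 (L(X, r) = -2*(-2) = 4)
L(-12, -8)*(C + 138) = 4*(72 + 138) = 4*210 = 840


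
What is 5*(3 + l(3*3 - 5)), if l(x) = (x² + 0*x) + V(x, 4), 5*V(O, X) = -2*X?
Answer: 87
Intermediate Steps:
V(O, X) = -2*X/5 (V(O, X) = (-2*X)/5 = -2*X/5)
l(x) = -8/5 + x² (l(x) = (x² + 0*x) - ⅖*4 = (x² + 0) - 8/5 = x² - 8/5 = -8/5 + x²)
5*(3 + l(3*3 - 5)) = 5*(3 + (-8/5 + (3*3 - 5)²)) = 5*(3 + (-8/5 + (9 - 5)²)) = 5*(3 + (-8/5 + 4²)) = 5*(3 + (-8/5 + 16)) = 5*(3 + 72/5) = 5*(87/5) = 87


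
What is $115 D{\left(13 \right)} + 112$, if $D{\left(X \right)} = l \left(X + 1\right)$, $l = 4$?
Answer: $6552$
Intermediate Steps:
$D{\left(X \right)} = 4 + 4 X$ ($D{\left(X \right)} = 4 \left(X + 1\right) = 4 \left(1 + X\right) = 4 + 4 X$)
$115 D{\left(13 \right)} + 112 = 115 \left(4 + 4 \cdot 13\right) + 112 = 115 \left(4 + 52\right) + 112 = 115 \cdot 56 + 112 = 6440 + 112 = 6552$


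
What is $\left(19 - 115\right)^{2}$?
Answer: $9216$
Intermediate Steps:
$\left(19 - 115\right)^{2} = \left(-96\right)^{2} = 9216$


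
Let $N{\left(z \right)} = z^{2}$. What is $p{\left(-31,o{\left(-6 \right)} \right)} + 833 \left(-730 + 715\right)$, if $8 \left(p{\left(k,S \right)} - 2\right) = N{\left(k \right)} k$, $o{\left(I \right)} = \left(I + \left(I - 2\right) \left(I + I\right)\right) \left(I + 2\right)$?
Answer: $- \frac{129735}{8} \approx -16217.0$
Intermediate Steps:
$o{\left(I \right)} = \left(2 + I\right) \left(I + 2 I \left(-2 + I\right)\right)$ ($o{\left(I \right)} = \left(I + \left(-2 + I\right) 2 I\right) \left(2 + I\right) = \left(I + 2 I \left(-2 + I\right)\right) \left(2 + I\right) = \left(2 + I\right) \left(I + 2 I \left(-2 + I\right)\right)$)
$p{\left(k,S \right)} = 2 + \frac{k^{3}}{8}$ ($p{\left(k,S \right)} = 2 + \frac{k^{2} k}{8} = 2 + \frac{k^{3}}{8}$)
$p{\left(-31,o{\left(-6 \right)} \right)} + 833 \left(-730 + 715\right) = \left(2 + \frac{\left(-31\right)^{3}}{8}\right) + 833 \left(-730 + 715\right) = \left(2 + \frac{1}{8} \left(-29791\right)\right) + 833 \left(-15\right) = \left(2 - \frac{29791}{8}\right) - 12495 = - \frac{29775}{8} - 12495 = - \frac{129735}{8}$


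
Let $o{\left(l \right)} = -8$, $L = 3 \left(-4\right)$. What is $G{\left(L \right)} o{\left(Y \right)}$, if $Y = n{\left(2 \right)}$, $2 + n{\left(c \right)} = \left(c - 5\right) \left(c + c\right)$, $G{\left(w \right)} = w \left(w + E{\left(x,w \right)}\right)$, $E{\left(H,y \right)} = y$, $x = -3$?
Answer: $-2304$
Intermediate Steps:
$L = -12$
$G{\left(w \right)} = 2 w^{2}$ ($G{\left(w \right)} = w \left(w + w\right) = w 2 w = 2 w^{2}$)
$n{\left(c \right)} = -2 + 2 c \left(-5 + c\right)$ ($n{\left(c \right)} = -2 + \left(c - 5\right) \left(c + c\right) = -2 + \left(-5 + c\right) 2 c = -2 + 2 c \left(-5 + c\right)$)
$Y = -14$ ($Y = -2 - 20 + 2 \cdot 2^{2} = -2 - 20 + 2 \cdot 4 = -2 - 20 + 8 = -14$)
$G{\left(L \right)} o{\left(Y \right)} = 2 \left(-12\right)^{2} \left(-8\right) = 2 \cdot 144 \left(-8\right) = 288 \left(-8\right) = -2304$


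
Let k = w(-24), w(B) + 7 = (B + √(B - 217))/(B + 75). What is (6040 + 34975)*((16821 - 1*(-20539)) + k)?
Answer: 26044237895/17 + 41015*I*√241/51 ≈ 1.532e+9 + 12485.0*I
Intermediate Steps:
w(B) = -7 + (B + √(-217 + B))/(75 + B) (w(B) = -7 + (B + √(B - 217))/(B + 75) = -7 + (B + √(-217 + B))/(75 + B))
k = -127/17 + I*√241/51 (k = (-525 + √(-217 - 24) - 6*(-24))/(75 - 24) = (-525 + √(-241) + 144)/51 = (-525 + I*√241 + 144)/51 = (-381 + I*√241)/51 = -127/17 + I*√241/51 ≈ -7.4706 + 0.3044*I)
(6040 + 34975)*((16821 - 1*(-20539)) + k) = (6040 + 34975)*((16821 - 1*(-20539)) + (-127/17 + I*√241/51)) = 41015*((16821 + 20539) + (-127/17 + I*√241/51)) = 41015*(37360 + (-127/17 + I*√241/51)) = 41015*(634993/17 + I*√241/51) = 26044237895/17 + 41015*I*√241/51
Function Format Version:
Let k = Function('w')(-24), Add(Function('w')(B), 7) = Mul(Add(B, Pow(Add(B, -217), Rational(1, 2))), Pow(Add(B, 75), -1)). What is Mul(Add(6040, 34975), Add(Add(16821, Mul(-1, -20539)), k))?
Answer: Add(Rational(26044237895, 17), Mul(Rational(41015, 51), I, Pow(241, Rational(1, 2)))) ≈ Add(1.5320e+9, Mul(12485., I))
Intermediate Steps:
Function('w')(B) = Add(-7, Mul(Pow(Add(75, B), -1), Add(B, Pow(Add(-217, B), Rational(1, 2))))) (Function('w')(B) = Add(-7, Mul(Add(B, Pow(Add(B, -217), Rational(1, 2))), Pow(Add(B, 75), -1))) = Add(-7, Mul(Add(B, Pow(Add(-217, B), Rational(1, 2))), Pow(Add(75, B), -1))) = Add(-7, Mul(Pow(Add(75, B), -1), Add(B, Pow(Add(-217, B), Rational(1, 2))))))
k = Add(Rational(-127, 17), Mul(Rational(1, 51), I, Pow(241, Rational(1, 2)))) (k = Mul(Pow(Add(75, -24), -1), Add(-525, Pow(Add(-217, -24), Rational(1, 2)), Mul(-6, -24))) = Mul(Pow(51, -1), Add(-525, Pow(-241, Rational(1, 2)), 144)) = Mul(Rational(1, 51), Add(-525, Mul(I, Pow(241, Rational(1, 2))), 144)) = Mul(Rational(1, 51), Add(-381, Mul(I, Pow(241, Rational(1, 2))))) = Add(Rational(-127, 17), Mul(Rational(1, 51), I, Pow(241, Rational(1, 2)))) ≈ Add(-7.4706, Mul(0.30440, I)))
Mul(Add(6040, 34975), Add(Add(16821, Mul(-1, -20539)), k)) = Mul(Add(6040, 34975), Add(Add(16821, Mul(-1, -20539)), Add(Rational(-127, 17), Mul(Rational(1, 51), I, Pow(241, Rational(1, 2)))))) = Mul(41015, Add(Add(16821, 20539), Add(Rational(-127, 17), Mul(Rational(1, 51), I, Pow(241, Rational(1, 2)))))) = Mul(41015, Add(37360, Add(Rational(-127, 17), Mul(Rational(1, 51), I, Pow(241, Rational(1, 2)))))) = Mul(41015, Add(Rational(634993, 17), Mul(Rational(1, 51), I, Pow(241, Rational(1, 2))))) = Add(Rational(26044237895, 17), Mul(Rational(41015, 51), I, Pow(241, Rational(1, 2))))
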